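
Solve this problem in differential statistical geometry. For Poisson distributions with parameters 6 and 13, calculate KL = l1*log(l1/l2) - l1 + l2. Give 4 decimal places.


KL divergence for Poisson:
KL = l1*log(l1/l2) - l1 + l2.
l1 = 6, l2 = 13.
log(6/13) = -0.77319.
l1*log(l1/l2) = 6 * -0.77319 = -4.639139.
KL = -4.639139 - 6 + 13 = 2.3609

2.3609


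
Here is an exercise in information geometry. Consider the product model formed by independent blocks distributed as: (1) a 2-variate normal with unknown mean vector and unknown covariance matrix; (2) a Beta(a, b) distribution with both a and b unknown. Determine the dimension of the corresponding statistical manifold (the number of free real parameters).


The dimension of a statistical manifold equals the number of free
(independent) real parameters of the model. For a product of independent
blocks the parameter counts add.
- 2-variate normal: 2 (mean) + 2*3/2 = 3 (symmetric covariance) = 5.
- Beta (a, b): 2.
Total = 5 + 2 = 7.
Dimension = 7

7


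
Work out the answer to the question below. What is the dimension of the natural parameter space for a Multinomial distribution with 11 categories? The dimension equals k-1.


Exponential family dimension calculation:
For Multinomial with k=11 categories, dim = k-1 = 10.

10


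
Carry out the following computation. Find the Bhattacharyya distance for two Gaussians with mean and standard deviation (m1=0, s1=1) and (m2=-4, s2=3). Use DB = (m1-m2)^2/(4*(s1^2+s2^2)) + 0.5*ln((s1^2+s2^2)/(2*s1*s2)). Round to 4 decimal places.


Bhattacharyya distance between two Gaussians:
DB = (m1-m2)^2/(4*(s1^2+s2^2)) + (1/2)*ln((s1^2+s2^2)/(2*s1*s2)).
(m1-m2)^2 = (4)^2 = 16.
s1^2+s2^2 = 1 + 9 = 10.
term1 = 16/40 = 0.4.
term2 = 0.5*ln(10/6.0) = 0.255413.
DB = 0.4 + 0.255413 = 0.6554

0.6554


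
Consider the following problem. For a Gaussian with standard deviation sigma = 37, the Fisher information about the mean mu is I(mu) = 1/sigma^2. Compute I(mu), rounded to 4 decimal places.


The Fisher information for the mean of a normal distribution is I(mu) = 1/sigma^2.
sigma = 37, so sigma^2 = 1369.
I(mu) = 1/1369 = 0.0007

0.0007


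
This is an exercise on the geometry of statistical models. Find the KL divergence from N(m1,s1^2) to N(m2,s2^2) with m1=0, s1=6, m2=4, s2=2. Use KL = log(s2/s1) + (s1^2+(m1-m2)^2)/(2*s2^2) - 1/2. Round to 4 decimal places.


KL divergence between normal distributions:
KL = log(s2/s1) + (s1^2 + (m1-m2)^2)/(2*s2^2) - 1/2.
log(2/6) = -1.098612.
(6^2 + (0-4)^2)/(2*2^2) = (36 + 16)/8 = 6.5.
KL = -1.098612 + 6.5 - 0.5 = 4.9014

4.9014


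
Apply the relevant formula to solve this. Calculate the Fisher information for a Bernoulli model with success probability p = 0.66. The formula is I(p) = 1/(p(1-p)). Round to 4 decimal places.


For Bernoulli(p), Fisher information is I(p) = 1/(p*(1-p)).
p = 0.66, 1-p = 0.34.
p*(1-p) = 0.2244.
I(p) = 1/0.2244 = 4.4563

4.4563


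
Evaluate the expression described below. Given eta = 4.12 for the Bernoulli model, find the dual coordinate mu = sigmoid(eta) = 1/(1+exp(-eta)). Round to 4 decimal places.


Dual coordinate (expectation parameter) for Bernoulli:
mu = 1/(1+exp(-eta)).
eta = 4.12.
exp(-eta) = exp(-4.12) = 0.016245.
mu = 1/(1+0.016245) = 0.9840

0.9840


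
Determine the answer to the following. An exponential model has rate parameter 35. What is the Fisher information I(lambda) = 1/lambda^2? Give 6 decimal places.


Fisher information for exponential: I(lambda) = 1/lambda^2.
lambda = 35, lambda^2 = 1225.
I = 1/1225 = 0.000816

0.000816


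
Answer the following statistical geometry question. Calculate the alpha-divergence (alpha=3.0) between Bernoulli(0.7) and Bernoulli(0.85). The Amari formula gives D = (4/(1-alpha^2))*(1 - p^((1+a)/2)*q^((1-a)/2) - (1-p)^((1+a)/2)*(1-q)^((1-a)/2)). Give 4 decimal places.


Amari alpha-divergence:
D = (4/(1-alpha^2))*(1 - p^((1+a)/2)*q^((1-a)/2) - (1-p)^((1+a)/2)*(1-q)^((1-a)/2)).
alpha = 3.0, p = 0.7, q = 0.85.
e1 = (1+alpha)/2 = 2.0, e2 = (1-alpha)/2 = -1.0.
t1 = p^e1 * q^e2 = 0.7^2.0 * 0.85^-1.0 = 0.576471.
t2 = (1-p)^e1 * (1-q)^e2 = 0.3^2.0 * 0.15^-1.0 = 0.6.
4/(1-alpha^2) = -0.5.
D = -0.5*(1 - 0.576471 - 0.6) = 0.0882

0.0882


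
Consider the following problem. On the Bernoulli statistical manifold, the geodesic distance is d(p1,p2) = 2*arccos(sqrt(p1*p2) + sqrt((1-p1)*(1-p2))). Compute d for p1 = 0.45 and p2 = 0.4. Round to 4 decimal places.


Geodesic distance on Bernoulli manifold:
d(p1,p2) = 2*arccos(sqrt(p1*p2) + sqrt((1-p1)*(1-p2))).
sqrt(p1*p2) = sqrt(0.45*0.4) = 0.424264.
sqrt((1-p1)*(1-p2)) = sqrt(0.55*0.6) = 0.574456.
arg = 0.424264 + 0.574456 = 0.99872.
d = 2*arccos(0.99872) = 0.1012

0.1012


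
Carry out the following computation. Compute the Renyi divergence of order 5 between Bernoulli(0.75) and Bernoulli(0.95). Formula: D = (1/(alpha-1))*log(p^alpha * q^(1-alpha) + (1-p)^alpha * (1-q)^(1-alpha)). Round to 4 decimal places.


Renyi divergence of order alpha between Bernoulli distributions:
D = (1/(alpha-1))*log(p^alpha * q^(1-alpha) + (1-p)^alpha * (1-q)^(1-alpha)).
alpha = 5, p = 0.75, q = 0.95.
p^alpha * q^(1-alpha) = 0.75^5 * 0.95^-4 = 0.291348.
(1-p)^alpha * (1-q)^(1-alpha) = 0.25^5 * 0.05^-4 = 156.25.
sum = 0.291348 + 156.25 = 156.541348.
D = (1/4)*log(156.541348) = 1.2633

1.2633


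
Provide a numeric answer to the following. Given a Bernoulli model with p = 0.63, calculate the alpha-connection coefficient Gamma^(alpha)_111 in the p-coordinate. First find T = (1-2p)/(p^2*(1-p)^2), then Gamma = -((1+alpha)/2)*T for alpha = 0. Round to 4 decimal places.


Skewness (Amari-Chentsov) tensor: T = (1-2p)/(p^2*(1-p)^2).
p = 0.63, 1-2p = -0.26, p^2 = 0.3969, (1-p)^2 = 0.1369.
T = -0.26/(0.3969 * 0.1369) = -4.785076.
In the p-coordinate, Gamma^(alpha) = Gamma^(0) - (alpha/2)*T with Gamma^(0) = (1/2)*g'(p) = -T/2,
so Gamma^(alpha) = -((1+alpha)/2)*T.
alpha = 0, -(1+alpha)/2 = -0.5.
Gamma = -0.5 * -4.785076 = 2.3925

2.3925


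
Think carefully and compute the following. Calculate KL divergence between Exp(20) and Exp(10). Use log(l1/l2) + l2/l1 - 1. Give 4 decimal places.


KL divergence for exponential family:
KL = log(l1/l2) + l2/l1 - 1.
log(20/10) = 0.693147.
10/20 = 0.5.
KL = 0.693147 + 0.5 - 1 = 0.1931

0.1931


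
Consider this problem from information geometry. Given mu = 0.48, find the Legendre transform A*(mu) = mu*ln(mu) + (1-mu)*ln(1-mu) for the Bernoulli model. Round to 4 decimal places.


Legendre transform for Bernoulli:
A*(mu) = mu*log(mu) + (1-mu)*log(1-mu).
mu = 0.48, 1-mu = 0.52.
mu*log(mu) = 0.48*log(0.48) = -0.352305.
(1-mu)*log(1-mu) = 0.52*log(0.52) = -0.340042.
A* = -0.352305 + -0.340042 = -0.6923

-0.6923


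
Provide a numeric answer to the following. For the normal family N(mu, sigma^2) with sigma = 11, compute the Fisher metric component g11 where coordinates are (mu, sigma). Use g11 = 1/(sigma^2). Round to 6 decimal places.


For the 2-parameter normal family, the Fisher metric has:
  g11 = 1/sigma^2, g22 = 2/sigma^2.
sigma = 11, sigma^2 = 121.
g11 = 0.008264

0.008264


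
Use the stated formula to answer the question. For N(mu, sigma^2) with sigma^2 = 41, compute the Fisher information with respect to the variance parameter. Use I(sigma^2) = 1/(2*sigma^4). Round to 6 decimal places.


Fisher information for variance: I(sigma^2) = 1/(2*sigma^4).
sigma^2 = 41, so sigma^4 = 1681.
I = 1/(2*1681) = 1/3362 = 0.000297

0.000297


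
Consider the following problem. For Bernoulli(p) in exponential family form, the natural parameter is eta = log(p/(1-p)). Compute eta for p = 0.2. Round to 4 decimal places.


Natural parameter for Bernoulli: eta = log(p/(1-p)).
p = 0.2, 1-p = 0.8.
p/(1-p) = 0.25.
eta = log(0.25) = -1.3863

-1.3863


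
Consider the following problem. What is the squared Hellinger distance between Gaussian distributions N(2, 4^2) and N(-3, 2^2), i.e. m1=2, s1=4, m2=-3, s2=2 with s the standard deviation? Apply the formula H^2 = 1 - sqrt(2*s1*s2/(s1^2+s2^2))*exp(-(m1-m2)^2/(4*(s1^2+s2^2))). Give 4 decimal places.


Squared Hellinger distance for Gaussians:
H^2 = 1 - sqrt(2*s1*s2/(s1^2+s2^2)) * exp(-(m1-m2)^2/(4*(s1^2+s2^2))).
s1^2 = 16, s2^2 = 4, s1^2+s2^2 = 20.
sqrt(2*4*2/(20)) = 0.894427.
(m1-m2)^2 = (5)^2 = 25.
exp(-25/(4*20)) = exp(-0.3125) = 0.731616.
H^2 = 1 - 0.894427*0.731616 = 0.3456

0.3456


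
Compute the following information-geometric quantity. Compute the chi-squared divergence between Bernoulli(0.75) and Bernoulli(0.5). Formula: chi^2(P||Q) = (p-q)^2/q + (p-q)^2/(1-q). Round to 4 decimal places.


Chi-squared divergence between Bernoulli distributions:
chi^2 = (p-q)^2/q + (p-q)^2/(1-q).
p = 0.75, q = 0.5, p-q = 0.25.
(p-q)^2 = 0.0625.
term1 = 0.0625/0.5 = 0.125.
term2 = 0.0625/0.5 = 0.125.
chi^2 = 0.125 + 0.125 = 0.2500

0.2500


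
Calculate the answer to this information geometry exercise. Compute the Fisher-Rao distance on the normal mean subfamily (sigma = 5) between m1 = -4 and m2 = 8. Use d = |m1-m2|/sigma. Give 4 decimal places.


On the fixed-variance normal subfamily, geodesic distance = |m1-m2|/sigma.
|-4 - 8| = 12.
sigma = 5.
d = 12/5 = 2.4000

2.4000


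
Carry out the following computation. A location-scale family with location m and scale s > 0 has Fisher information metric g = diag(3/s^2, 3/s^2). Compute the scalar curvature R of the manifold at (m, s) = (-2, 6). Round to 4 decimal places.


The metric has the form g = (A dm^2 + B ds^2)/s^2 with A = 3, B = 3.
Substitute u = sqrt(A/B)*m: g = B*(du^2 + ds^2)/s^2, i.e. B times the
Poincare upper half-plane metric, which has constant Gaussian curvature -1.
Scaling a 2D metric by a constant c divides the Gaussian curvature by c,
so K = -1/B = -1/(3) = -0.3333 everywhere (the point (m, s) = (-2, 6) is irrelevant:
the curvature is constant).
Scalar curvature in dimension 2: R = 2K = -2/(3) = -0.6667.

-0.6667


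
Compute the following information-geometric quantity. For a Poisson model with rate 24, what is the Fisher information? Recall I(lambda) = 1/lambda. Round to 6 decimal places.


Fisher information for Poisson: I(lambda) = 1/lambda.
lambda = 24.
I(lambda) = 1/24 = 0.041667

0.041667


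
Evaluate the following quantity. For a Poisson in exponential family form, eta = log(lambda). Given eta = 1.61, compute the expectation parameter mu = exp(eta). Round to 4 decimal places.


Expectation parameter for Poisson exponential family:
mu = exp(eta).
eta = 1.61.
mu = exp(1.61) = 5.0028

5.0028


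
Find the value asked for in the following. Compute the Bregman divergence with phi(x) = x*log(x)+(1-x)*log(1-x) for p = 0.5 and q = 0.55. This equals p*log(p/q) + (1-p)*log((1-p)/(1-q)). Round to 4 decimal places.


Bregman divergence with negative entropy generator:
D = p*log(p/q) + (1-p)*log((1-p)/(1-q)).
p = 0.5, q = 0.55.
p*log(p/q) = 0.5*log(0.5/0.55) = -0.047655.
(1-p)*log((1-p)/(1-q)) = 0.5*log(0.5/0.45) = 0.05268.
D = -0.047655 + 0.05268 = 0.0050

0.0050


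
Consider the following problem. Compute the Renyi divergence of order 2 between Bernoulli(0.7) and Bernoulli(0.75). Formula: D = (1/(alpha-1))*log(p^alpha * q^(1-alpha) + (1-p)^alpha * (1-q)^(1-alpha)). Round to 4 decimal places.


Renyi divergence of order alpha between Bernoulli distributions:
D = (1/(alpha-1))*log(p^alpha * q^(1-alpha) + (1-p)^alpha * (1-q)^(1-alpha)).
alpha = 2, p = 0.7, q = 0.75.
p^alpha * q^(1-alpha) = 0.7^2 * 0.75^-1 = 0.653333.
(1-p)^alpha * (1-q)^(1-alpha) = 0.3^2 * 0.25^-1 = 0.36.
sum = 0.653333 + 0.36 = 1.013333.
D = (1/1)*log(1.013333) = 0.0132

0.0132


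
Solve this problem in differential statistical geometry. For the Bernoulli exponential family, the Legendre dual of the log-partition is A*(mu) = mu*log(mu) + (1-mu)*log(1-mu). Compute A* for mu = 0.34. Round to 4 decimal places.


Legendre transform for Bernoulli:
A*(mu) = mu*log(mu) + (1-mu)*log(1-mu).
mu = 0.34, 1-mu = 0.66.
mu*log(mu) = 0.34*log(0.34) = -0.366795.
(1-mu)*log(1-mu) = 0.66*log(0.66) = -0.27424.
A* = -0.366795 + -0.27424 = -0.6410

-0.6410


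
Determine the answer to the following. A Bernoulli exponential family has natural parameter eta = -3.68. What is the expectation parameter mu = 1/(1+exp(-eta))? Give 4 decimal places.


Dual coordinate (expectation parameter) for Bernoulli:
mu = 1/(1+exp(-eta)).
eta = -3.68.
exp(-eta) = exp(3.68) = 39.646394.
mu = 1/(1+39.646394) = 0.0246

0.0246


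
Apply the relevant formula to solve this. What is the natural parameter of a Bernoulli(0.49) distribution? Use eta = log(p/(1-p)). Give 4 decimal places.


Natural parameter for Bernoulli: eta = log(p/(1-p)).
p = 0.49, 1-p = 0.51.
p/(1-p) = 0.960784.
eta = log(0.960784) = -0.0400

-0.0400


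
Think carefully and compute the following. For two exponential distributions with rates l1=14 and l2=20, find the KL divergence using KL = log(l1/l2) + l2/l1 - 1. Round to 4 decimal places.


KL divergence for exponential family:
KL = log(l1/l2) + l2/l1 - 1.
log(14/20) = -0.356675.
20/14 = 1.428571.
KL = -0.356675 + 1.428571 - 1 = 0.0719

0.0719


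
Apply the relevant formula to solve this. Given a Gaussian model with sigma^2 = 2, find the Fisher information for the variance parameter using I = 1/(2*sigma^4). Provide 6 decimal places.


Fisher information for variance: I(sigma^2) = 1/(2*sigma^4).
sigma^2 = 2, so sigma^4 = 4.
I = 1/(2*4) = 1/8 = 0.125000

0.125000


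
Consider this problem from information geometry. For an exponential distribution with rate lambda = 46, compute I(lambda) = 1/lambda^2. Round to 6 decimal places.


Fisher information for exponential: I(lambda) = 1/lambda^2.
lambda = 46, lambda^2 = 2116.
I = 1/2116 = 0.000473

0.000473


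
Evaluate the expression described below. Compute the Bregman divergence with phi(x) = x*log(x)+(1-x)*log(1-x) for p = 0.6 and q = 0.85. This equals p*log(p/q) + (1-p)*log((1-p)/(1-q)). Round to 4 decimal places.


Bregman divergence with negative entropy generator:
D = p*log(p/q) + (1-p)*log((1-p)/(1-q)).
p = 0.6, q = 0.85.
p*log(p/q) = 0.6*log(0.6/0.85) = -0.208984.
(1-p)*log((1-p)/(1-q)) = 0.4*log(0.4/0.15) = 0.392332.
D = -0.208984 + 0.392332 = 0.1833

0.1833


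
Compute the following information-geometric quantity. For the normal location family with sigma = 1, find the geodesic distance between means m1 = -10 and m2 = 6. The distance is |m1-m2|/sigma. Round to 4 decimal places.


On the fixed-variance normal subfamily, geodesic distance = |m1-m2|/sigma.
|-10 - 6| = 16.
sigma = 1.
d = 16/1 = 16.0000

16.0000


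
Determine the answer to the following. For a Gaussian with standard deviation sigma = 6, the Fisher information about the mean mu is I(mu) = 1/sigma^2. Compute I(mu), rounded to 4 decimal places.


The Fisher information for the mean of a normal distribution is I(mu) = 1/sigma^2.
sigma = 6, so sigma^2 = 36.
I(mu) = 1/36 = 0.0278

0.0278


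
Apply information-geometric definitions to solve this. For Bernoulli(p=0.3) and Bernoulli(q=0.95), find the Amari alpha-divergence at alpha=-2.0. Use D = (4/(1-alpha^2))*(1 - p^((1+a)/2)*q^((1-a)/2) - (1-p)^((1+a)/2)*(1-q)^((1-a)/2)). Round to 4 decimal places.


Amari alpha-divergence:
D = (4/(1-alpha^2))*(1 - p^((1+a)/2)*q^((1-a)/2) - (1-p)^((1+a)/2)*(1-q)^((1-a)/2)).
alpha = -2.0, p = 0.3, q = 0.95.
e1 = (1+alpha)/2 = -0.5, e2 = (1-alpha)/2 = 1.5.
t1 = p^e1 * q^e2 = 0.3^-0.5 * 0.95^1.5 = 1.690537.
t2 = (1-p)^e1 * (1-q)^e2 = 0.7^-0.5 * 0.05^1.5 = 0.013363.
4/(1-alpha^2) = -1.333333.
D = -1.333333*(1 - 1.690537 - 0.013363) = 0.9385

0.9385


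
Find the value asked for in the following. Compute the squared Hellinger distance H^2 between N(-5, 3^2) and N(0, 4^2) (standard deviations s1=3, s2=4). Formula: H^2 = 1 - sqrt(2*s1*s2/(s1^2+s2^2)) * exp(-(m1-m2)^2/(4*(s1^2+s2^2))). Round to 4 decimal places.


Squared Hellinger distance for Gaussians:
H^2 = 1 - sqrt(2*s1*s2/(s1^2+s2^2)) * exp(-(m1-m2)^2/(4*(s1^2+s2^2))).
s1^2 = 9, s2^2 = 16, s1^2+s2^2 = 25.
sqrt(2*3*4/(25)) = 0.979796.
(m1-m2)^2 = (-5)^2 = 25.
exp(-25/(4*25)) = exp(-0.25) = 0.778801.
H^2 = 1 - 0.979796*0.778801 = 0.2369

0.2369


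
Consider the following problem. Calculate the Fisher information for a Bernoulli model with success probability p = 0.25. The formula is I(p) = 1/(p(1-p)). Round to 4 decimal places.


For Bernoulli(p), Fisher information is I(p) = 1/(p*(1-p)).
p = 0.25, 1-p = 0.75.
p*(1-p) = 0.1875.
I(p) = 1/0.1875 = 5.3333

5.3333


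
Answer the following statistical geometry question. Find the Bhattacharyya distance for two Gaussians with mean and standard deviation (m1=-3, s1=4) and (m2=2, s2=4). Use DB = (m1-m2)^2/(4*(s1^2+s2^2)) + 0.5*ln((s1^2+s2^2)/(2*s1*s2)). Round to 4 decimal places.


Bhattacharyya distance between two Gaussians:
DB = (m1-m2)^2/(4*(s1^2+s2^2)) + (1/2)*ln((s1^2+s2^2)/(2*s1*s2)).
(m1-m2)^2 = (-5)^2 = 25.
s1^2+s2^2 = 16 + 16 = 32.
term1 = 25/128 = 0.195312.
term2 = 0.5*ln(32/32.0) = 0.0.
DB = 0.195312 + 0.0 = 0.1953

0.1953


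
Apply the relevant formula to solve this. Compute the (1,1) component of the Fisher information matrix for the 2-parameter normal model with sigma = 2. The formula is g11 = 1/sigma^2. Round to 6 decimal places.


For the 2-parameter normal family, the Fisher metric has:
  g11 = 1/sigma^2, g22 = 2/sigma^2.
sigma = 2, sigma^2 = 4.
g11 = 0.250000

0.250000


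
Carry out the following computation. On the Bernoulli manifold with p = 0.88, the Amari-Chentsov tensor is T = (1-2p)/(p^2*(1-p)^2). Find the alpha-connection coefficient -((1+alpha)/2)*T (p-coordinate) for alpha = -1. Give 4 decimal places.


Skewness (Amari-Chentsov) tensor: T = (1-2p)/(p^2*(1-p)^2).
p = 0.88, 1-2p = -0.76, p^2 = 0.7744, (1-p)^2 = 0.0144.
T = -0.76/(0.7744 * 0.0144) = -68.153122.
In the p-coordinate, Gamma^(alpha) = Gamma^(0) - (alpha/2)*T with Gamma^(0) = (1/2)*g'(p) = -T/2,
so Gamma^(alpha) = -((1+alpha)/2)*T.
alpha = -1, -(1+alpha)/2 = 0.0.
Gamma = 0.0 * -68.153122 = 0.0000

0.0000


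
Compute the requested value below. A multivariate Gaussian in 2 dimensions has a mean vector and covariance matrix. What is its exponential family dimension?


Exponential family dimension calculation:
For 2-dim MVN: mean has 2 params, covariance has 2*3/2 = 3 unique entries.
Total dim = 2 + 3 = 5.

5


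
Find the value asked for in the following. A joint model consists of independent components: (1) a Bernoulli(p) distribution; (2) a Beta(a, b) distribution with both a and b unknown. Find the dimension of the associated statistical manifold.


The dimension of a statistical manifold equals the number of free
(independent) real parameters of the model. For a product of independent
blocks the parameter counts add.
- Bernoulli (p): 1.
- Beta (a, b): 2.
Total = 1 + 2 = 3.
Dimension = 3

3


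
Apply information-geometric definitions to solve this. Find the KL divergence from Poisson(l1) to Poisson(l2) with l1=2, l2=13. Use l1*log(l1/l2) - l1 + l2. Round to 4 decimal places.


KL divergence for Poisson:
KL = l1*log(l1/l2) - l1 + l2.
l1 = 2, l2 = 13.
log(2/13) = -1.871802.
l1*log(l1/l2) = 2 * -1.871802 = -3.743604.
KL = -3.743604 - 2 + 13 = 7.2564

7.2564


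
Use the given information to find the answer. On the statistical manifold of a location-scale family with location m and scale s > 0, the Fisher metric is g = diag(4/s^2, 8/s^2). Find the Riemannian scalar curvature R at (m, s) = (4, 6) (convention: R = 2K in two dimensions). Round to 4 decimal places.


The metric has the form g = (A dm^2 + B ds^2)/s^2 with A = 4, B = 8.
Substitute u = sqrt(A/B)*m: g = B*(du^2 + ds^2)/s^2, i.e. B times the
Poincare upper half-plane metric, which has constant Gaussian curvature -1.
Scaling a 2D metric by a constant c divides the Gaussian curvature by c,
so K = -1/B = -1/(8) = -0.1250 everywhere (the point (m, s) = (4, 6) is irrelevant:
the curvature is constant).
Scalar curvature in dimension 2: R = 2K = -2/(8) = -0.2500.

-0.2500


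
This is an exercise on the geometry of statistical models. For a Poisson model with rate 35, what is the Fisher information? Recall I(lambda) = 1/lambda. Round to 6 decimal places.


Fisher information for Poisson: I(lambda) = 1/lambda.
lambda = 35.
I(lambda) = 1/35 = 0.028571

0.028571


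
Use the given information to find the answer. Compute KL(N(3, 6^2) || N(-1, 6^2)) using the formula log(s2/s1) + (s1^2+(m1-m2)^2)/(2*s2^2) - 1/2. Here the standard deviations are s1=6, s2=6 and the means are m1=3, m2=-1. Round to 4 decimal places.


KL divergence between normal distributions:
KL = log(s2/s1) + (s1^2 + (m1-m2)^2)/(2*s2^2) - 1/2.
log(6/6) = 0.0.
(6^2 + (3--1)^2)/(2*6^2) = (36 + 16)/72 = 0.722222.
KL = 0.0 + 0.722222 - 0.5 = 0.2222

0.2222


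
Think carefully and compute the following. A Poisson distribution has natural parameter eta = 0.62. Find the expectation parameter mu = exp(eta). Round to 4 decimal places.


Expectation parameter for Poisson exponential family:
mu = exp(eta).
eta = 0.62.
mu = exp(0.62) = 1.8589

1.8589


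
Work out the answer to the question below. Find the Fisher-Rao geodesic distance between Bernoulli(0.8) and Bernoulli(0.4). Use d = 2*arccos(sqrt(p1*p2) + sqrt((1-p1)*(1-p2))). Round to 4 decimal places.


Geodesic distance on Bernoulli manifold:
d(p1,p2) = 2*arccos(sqrt(p1*p2) + sqrt((1-p1)*(1-p2))).
sqrt(p1*p2) = sqrt(0.8*0.4) = 0.565685.
sqrt((1-p1)*(1-p2)) = sqrt(0.2*0.6) = 0.34641.
arg = 0.565685 + 0.34641 = 0.912096.
d = 2*arccos(0.912096) = 0.8449

0.8449


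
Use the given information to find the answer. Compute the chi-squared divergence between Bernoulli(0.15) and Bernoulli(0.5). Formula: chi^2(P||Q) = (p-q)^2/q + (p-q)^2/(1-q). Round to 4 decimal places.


Chi-squared divergence between Bernoulli distributions:
chi^2 = (p-q)^2/q + (p-q)^2/(1-q).
p = 0.15, q = 0.5, p-q = -0.35.
(p-q)^2 = 0.1225.
term1 = 0.1225/0.5 = 0.245.
term2 = 0.1225/0.5 = 0.245.
chi^2 = 0.245 + 0.245 = 0.4900

0.4900


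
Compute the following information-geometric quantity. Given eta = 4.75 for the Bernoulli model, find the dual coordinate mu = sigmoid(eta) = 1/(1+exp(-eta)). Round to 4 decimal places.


Dual coordinate (expectation parameter) for Bernoulli:
mu = 1/(1+exp(-eta)).
eta = 4.75.
exp(-eta) = exp(-4.75) = 0.008652.
mu = 1/(1+0.008652) = 0.9914

0.9914


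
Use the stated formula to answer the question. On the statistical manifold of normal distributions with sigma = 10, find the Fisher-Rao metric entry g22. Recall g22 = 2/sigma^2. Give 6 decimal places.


For the 2-parameter normal family, the Fisher metric has:
  g11 = 1/sigma^2, g22 = 2/sigma^2.
sigma = 10, sigma^2 = 100.
g22 = 0.020000

0.020000


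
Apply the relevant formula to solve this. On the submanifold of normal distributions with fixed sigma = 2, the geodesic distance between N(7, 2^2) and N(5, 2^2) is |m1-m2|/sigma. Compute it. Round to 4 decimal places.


On the fixed-variance normal subfamily, geodesic distance = |m1-m2|/sigma.
|7 - 5| = 2.
sigma = 2.
d = 2/2 = 1.0000

1.0000


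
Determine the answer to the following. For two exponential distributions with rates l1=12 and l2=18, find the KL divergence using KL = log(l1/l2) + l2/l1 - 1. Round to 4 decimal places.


KL divergence for exponential family:
KL = log(l1/l2) + l2/l1 - 1.
log(12/18) = -0.405465.
18/12 = 1.5.
KL = -0.405465 + 1.5 - 1 = 0.0945

0.0945


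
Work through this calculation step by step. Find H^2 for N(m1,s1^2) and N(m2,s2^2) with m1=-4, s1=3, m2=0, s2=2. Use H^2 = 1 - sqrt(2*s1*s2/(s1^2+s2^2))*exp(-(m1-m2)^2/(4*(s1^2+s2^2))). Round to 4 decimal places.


Squared Hellinger distance for Gaussians:
H^2 = 1 - sqrt(2*s1*s2/(s1^2+s2^2)) * exp(-(m1-m2)^2/(4*(s1^2+s2^2))).
s1^2 = 9, s2^2 = 4, s1^2+s2^2 = 13.
sqrt(2*3*2/(13)) = 0.960769.
(m1-m2)^2 = (-4)^2 = 16.
exp(-16/(4*13)) = exp(-0.307692) = 0.735141.
H^2 = 1 - 0.960769*0.735141 = 0.2937

0.2937


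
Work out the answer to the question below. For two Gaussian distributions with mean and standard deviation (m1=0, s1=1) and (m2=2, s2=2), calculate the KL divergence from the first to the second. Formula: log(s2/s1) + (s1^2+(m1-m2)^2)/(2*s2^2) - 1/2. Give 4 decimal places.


KL divergence between normal distributions:
KL = log(s2/s1) + (s1^2 + (m1-m2)^2)/(2*s2^2) - 1/2.
log(2/1) = 0.693147.
(1^2 + (0-2)^2)/(2*2^2) = (1 + 4)/8 = 0.625.
KL = 0.693147 + 0.625 - 0.5 = 0.8181

0.8181


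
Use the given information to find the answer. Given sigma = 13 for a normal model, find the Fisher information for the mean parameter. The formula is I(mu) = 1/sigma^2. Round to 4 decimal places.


The Fisher information for the mean of a normal distribution is I(mu) = 1/sigma^2.
sigma = 13, so sigma^2 = 169.
I(mu) = 1/169 = 0.0059

0.0059


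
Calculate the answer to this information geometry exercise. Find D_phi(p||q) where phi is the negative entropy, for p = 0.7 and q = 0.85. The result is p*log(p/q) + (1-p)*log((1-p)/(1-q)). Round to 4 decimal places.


Bregman divergence with negative entropy generator:
D = p*log(p/q) + (1-p)*log((1-p)/(1-q)).
p = 0.7, q = 0.85.
p*log(p/q) = 0.7*log(0.7/0.85) = -0.135909.
(1-p)*log((1-p)/(1-q)) = 0.3*log(0.3/0.15) = 0.207944.
D = -0.135909 + 0.207944 = 0.0720

0.0720


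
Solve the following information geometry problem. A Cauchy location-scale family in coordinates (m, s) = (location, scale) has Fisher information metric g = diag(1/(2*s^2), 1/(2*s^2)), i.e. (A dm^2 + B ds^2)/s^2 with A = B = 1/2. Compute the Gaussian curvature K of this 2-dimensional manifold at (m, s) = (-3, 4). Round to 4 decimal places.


The metric has the form g = (A dm^2 + B ds^2)/s^2 with A = 1/2, B = 1/2.
Substitute u = sqrt(A/B)*m: g = B*(du^2 + ds^2)/s^2, i.e. B times the
Poincare upper half-plane metric, which has constant Gaussian curvature -1.
Scaling a 2D metric by a constant c divides the Gaussian curvature by c,
so K = -1/B = -1/(1/2) = -2.0000 everywhere (the point (m, s) = (-3, 4) is irrelevant:
the curvature is constant).
The requested Gaussian curvature is K = -2.0000.

-2.0000


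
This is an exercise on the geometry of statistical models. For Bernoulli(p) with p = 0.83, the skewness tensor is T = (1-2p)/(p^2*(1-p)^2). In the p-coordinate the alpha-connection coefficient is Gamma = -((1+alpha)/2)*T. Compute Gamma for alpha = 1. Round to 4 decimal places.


Skewness (Amari-Chentsov) tensor: T = (1-2p)/(p^2*(1-p)^2).
p = 0.83, 1-2p = -0.66, p^2 = 0.6889, (1-p)^2 = 0.0289.
T = -0.66/(0.6889 * 0.0289) = -33.150487.
In the p-coordinate, Gamma^(alpha) = Gamma^(0) - (alpha/2)*T with Gamma^(0) = (1/2)*g'(p) = -T/2,
so Gamma^(alpha) = -((1+alpha)/2)*T.
alpha = 1, -(1+alpha)/2 = -1.0.
Gamma = -1.0 * -33.150487 = 33.1505

33.1505


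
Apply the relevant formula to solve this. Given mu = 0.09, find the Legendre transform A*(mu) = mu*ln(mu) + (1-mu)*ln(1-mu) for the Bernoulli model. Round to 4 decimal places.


Legendre transform for Bernoulli:
A*(mu) = mu*log(mu) + (1-mu)*log(1-mu).
mu = 0.09, 1-mu = 0.91.
mu*log(mu) = 0.09*log(0.09) = -0.216715.
(1-mu)*log(1-mu) = 0.91*log(0.91) = -0.085823.
A* = -0.216715 + -0.085823 = -0.3025

-0.3025


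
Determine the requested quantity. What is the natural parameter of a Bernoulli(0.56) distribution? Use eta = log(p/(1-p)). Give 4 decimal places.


Natural parameter for Bernoulli: eta = log(p/(1-p)).
p = 0.56, 1-p = 0.44.
p/(1-p) = 1.272727.
eta = log(1.272727) = 0.2412

0.2412


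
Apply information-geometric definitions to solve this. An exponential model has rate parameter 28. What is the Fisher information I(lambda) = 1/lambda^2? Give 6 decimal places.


Fisher information for exponential: I(lambda) = 1/lambda^2.
lambda = 28, lambda^2 = 784.
I = 1/784 = 0.001276

0.001276


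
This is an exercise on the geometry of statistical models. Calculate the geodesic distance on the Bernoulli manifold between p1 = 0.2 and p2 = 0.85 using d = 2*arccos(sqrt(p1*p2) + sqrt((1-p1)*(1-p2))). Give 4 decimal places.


Geodesic distance on Bernoulli manifold:
d(p1,p2) = 2*arccos(sqrt(p1*p2) + sqrt((1-p1)*(1-p2))).
sqrt(p1*p2) = sqrt(0.2*0.85) = 0.412311.
sqrt((1-p1)*(1-p2)) = sqrt(0.8*0.15) = 0.34641.
arg = 0.412311 + 0.34641 = 0.758721.
d = 2*arccos(0.758721) = 1.4189

1.4189


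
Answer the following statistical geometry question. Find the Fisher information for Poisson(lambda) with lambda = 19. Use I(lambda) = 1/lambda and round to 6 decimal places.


Fisher information for Poisson: I(lambda) = 1/lambda.
lambda = 19.
I(lambda) = 1/19 = 0.052632

0.052632


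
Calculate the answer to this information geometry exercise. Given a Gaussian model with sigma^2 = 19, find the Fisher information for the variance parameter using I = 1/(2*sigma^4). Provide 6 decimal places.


Fisher information for variance: I(sigma^2) = 1/(2*sigma^4).
sigma^2 = 19, so sigma^4 = 361.
I = 1/(2*361) = 1/722 = 0.001385

0.001385


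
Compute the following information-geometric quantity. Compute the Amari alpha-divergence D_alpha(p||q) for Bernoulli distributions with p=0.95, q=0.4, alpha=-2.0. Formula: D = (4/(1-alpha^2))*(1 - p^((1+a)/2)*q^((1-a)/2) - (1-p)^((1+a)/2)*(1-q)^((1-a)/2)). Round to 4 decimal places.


Amari alpha-divergence:
D = (4/(1-alpha^2))*(1 - p^((1+a)/2)*q^((1-a)/2) - (1-p)^((1+a)/2)*(1-q)^((1-a)/2)).
alpha = -2.0, p = 0.95, q = 0.4.
e1 = (1+alpha)/2 = -0.5, e2 = (1-alpha)/2 = 1.5.
t1 = p^e1 * q^e2 = 0.95^-0.5 * 0.4^1.5 = 0.259554.
t2 = (1-p)^e1 * (1-q)^e2 = 0.05^-0.5 * 0.6^1.5 = 2.078461.
4/(1-alpha^2) = -1.333333.
D = -1.333333*(1 - 0.259554 - 2.078461) = 1.7840

1.7840


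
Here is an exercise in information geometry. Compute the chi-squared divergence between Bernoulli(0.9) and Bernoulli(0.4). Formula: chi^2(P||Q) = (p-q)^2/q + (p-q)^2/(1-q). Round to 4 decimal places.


Chi-squared divergence between Bernoulli distributions:
chi^2 = (p-q)^2/q + (p-q)^2/(1-q).
p = 0.9, q = 0.4, p-q = 0.5.
(p-q)^2 = 0.25.
term1 = 0.25/0.4 = 0.625.
term2 = 0.25/0.6 = 0.416667.
chi^2 = 0.625 + 0.416667 = 1.0417

1.0417


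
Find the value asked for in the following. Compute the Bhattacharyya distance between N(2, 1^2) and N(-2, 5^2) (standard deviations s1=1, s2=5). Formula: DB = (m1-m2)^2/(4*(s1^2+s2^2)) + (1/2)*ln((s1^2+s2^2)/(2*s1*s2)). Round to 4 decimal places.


Bhattacharyya distance between two Gaussians:
DB = (m1-m2)^2/(4*(s1^2+s2^2)) + (1/2)*ln((s1^2+s2^2)/(2*s1*s2)).
(m1-m2)^2 = (4)^2 = 16.
s1^2+s2^2 = 1 + 25 = 26.
term1 = 16/104 = 0.153846.
term2 = 0.5*ln(26/10.0) = 0.477756.
DB = 0.153846 + 0.477756 = 0.6316

0.6316


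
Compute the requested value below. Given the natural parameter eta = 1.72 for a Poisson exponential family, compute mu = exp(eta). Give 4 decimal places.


Expectation parameter for Poisson exponential family:
mu = exp(eta).
eta = 1.72.
mu = exp(1.72) = 5.5845

5.5845


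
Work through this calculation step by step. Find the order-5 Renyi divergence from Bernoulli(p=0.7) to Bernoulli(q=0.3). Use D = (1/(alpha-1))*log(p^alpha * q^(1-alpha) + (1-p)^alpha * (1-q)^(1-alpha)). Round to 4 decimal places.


Renyi divergence of order alpha between Bernoulli distributions:
D = (1/(alpha-1))*log(p^alpha * q^(1-alpha) + (1-p)^alpha * (1-q)^(1-alpha)).
alpha = 5, p = 0.7, q = 0.3.
p^alpha * q^(1-alpha) = 0.7^5 * 0.3^-4 = 20.749383.
(1-p)^alpha * (1-q)^(1-alpha) = 0.3^5 * 0.7^-4 = 0.010121.
sum = 20.749383 + 0.010121 = 20.759503.
D = (1/4)*log(20.759503) = 0.7583

0.7583


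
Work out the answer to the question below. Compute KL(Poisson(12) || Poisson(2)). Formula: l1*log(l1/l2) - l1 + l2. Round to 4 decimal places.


KL divergence for Poisson:
KL = l1*log(l1/l2) - l1 + l2.
l1 = 12, l2 = 2.
log(12/2) = 1.791759.
l1*log(l1/l2) = 12 * 1.791759 = 21.501114.
KL = 21.501114 - 12 + 2 = 11.5011

11.5011


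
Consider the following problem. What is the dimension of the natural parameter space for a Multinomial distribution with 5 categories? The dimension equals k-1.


Exponential family dimension calculation:
For Multinomial with k=5 categories, dim = k-1 = 4.

4


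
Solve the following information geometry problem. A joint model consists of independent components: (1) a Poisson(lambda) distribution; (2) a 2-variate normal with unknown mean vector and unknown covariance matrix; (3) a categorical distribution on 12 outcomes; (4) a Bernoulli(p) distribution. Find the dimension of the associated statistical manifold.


The dimension of a statistical manifold equals the number of free
(independent) real parameters of the model. For a product of independent
blocks the parameter counts add.
- Poisson (lambda): 1.
- 2-variate normal: 2 (mean) + 2*3/2 = 3 (symmetric covariance) = 5.
- categorical on 12 outcomes (probabilities sum to 1): 12-1 = 11.
- Bernoulli (p): 1.
Total = 1 + 5 + 11 + 1 = 18.
Dimension = 18

18


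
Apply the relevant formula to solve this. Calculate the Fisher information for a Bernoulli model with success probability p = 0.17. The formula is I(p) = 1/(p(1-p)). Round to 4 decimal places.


For Bernoulli(p), Fisher information is I(p) = 1/(p*(1-p)).
p = 0.17, 1-p = 0.83.
p*(1-p) = 0.1411.
I(p) = 1/0.1411 = 7.0872

7.0872


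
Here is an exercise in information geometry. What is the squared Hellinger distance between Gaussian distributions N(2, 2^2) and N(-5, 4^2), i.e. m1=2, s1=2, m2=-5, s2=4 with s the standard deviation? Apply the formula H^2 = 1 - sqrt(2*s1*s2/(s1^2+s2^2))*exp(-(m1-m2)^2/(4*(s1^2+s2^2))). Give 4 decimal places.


Squared Hellinger distance for Gaussians:
H^2 = 1 - sqrt(2*s1*s2/(s1^2+s2^2)) * exp(-(m1-m2)^2/(4*(s1^2+s2^2))).
s1^2 = 4, s2^2 = 16, s1^2+s2^2 = 20.
sqrt(2*2*4/(20)) = 0.894427.
(m1-m2)^2 = (7)^2 = 49.
exp(-49/(4*20)) = exp(-0.6125) = 0.541994.
H^2 = 1 - 0.894427*0.541994 = 0.5152

0.5152


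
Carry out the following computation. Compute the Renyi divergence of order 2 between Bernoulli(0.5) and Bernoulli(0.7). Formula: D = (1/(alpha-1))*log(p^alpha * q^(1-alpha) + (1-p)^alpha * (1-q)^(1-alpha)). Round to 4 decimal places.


Renyi divergence of order alpha between Bernoulli distributions:
D = (1/(alpha-1))*log(p^alpha * q^(1-alpha) + (1-p)^alpha * (1-q)^(1-alpha)).
alpha = 2, p = 0.5, q = 0.7.
p^alpha * q^(1-alpha) = 0.5^2 * 0.7^-1 = 0.357143.
(1-p)^alpha * (1-q)^(1-alpha) = 0.5^2 * 0.3^-1 = 0.833333.
sum = 0.357143 + 0.833333 = 1.190476.
D = (1/1)*log(1.190476) = 0.1744

0.1744


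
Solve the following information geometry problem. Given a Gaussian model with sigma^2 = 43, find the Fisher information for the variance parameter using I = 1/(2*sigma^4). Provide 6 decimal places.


Fisher information for variance: I(sigma^2) = 1/(2*sigma^4).
sigma^2 = 43, so sigma^4 = 1849.
I = 1/(2*1849) = 1/3698 = 0.000270

0.000270


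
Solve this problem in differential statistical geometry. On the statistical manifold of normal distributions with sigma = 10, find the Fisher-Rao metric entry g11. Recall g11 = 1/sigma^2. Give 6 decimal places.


For the 2-parameter normal family, the Fisher metric has:
  g11 = 1/sigma^2, g22 = 2/sigma^2.
sigma = 10, sigma^2 = 100.
g11 = 0.010000

0.010000


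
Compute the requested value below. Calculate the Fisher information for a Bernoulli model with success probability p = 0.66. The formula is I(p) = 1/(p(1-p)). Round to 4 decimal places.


For Bernoulli(p), Fisher information is I(p) = 1/(p*(1-p)).
p = 0.66, 1-p = 0.34.
p*(1-p) = 0.2244.
I(p) = 1/0.2244 = 4.4563

4.4563


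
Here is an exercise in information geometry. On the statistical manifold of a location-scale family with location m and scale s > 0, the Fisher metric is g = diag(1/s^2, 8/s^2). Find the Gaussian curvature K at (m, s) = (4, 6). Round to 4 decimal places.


The metric has the form g = (A dm^2 + B ds^2)/s^2 with A = 1, B = 8.
Substitute u = sqrt(A/B)*m: g = B*(du^2 + ds^2)/s^2, i.e. B times the
Poincare upper half-plane metric, which has constant Gaussian curvature -1.
Scaling a 2D metric by a constant c divides the Gaussian curvature by c,
so K = -1/B = -1/(8) = -0.1250 everywhere (the point (m, s) = (4, 6) is irrelevant:
the curvature is constant).
The requested Gaussian curvature is K = -0.1250.

-0.1250


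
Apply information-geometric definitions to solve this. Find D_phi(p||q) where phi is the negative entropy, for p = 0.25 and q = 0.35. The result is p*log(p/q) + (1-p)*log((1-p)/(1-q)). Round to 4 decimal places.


Bregman divergence with negative entropy generator:
D = p*log(p/q) + (1-p)*log((1-p)/(1-q)).
p = 0.25, q = 0.35.
p*log(p/q) = 0.25*log(0.25/0.35) = -0.084118.
(1-p)*log((1-p)/(1-q)) = 0.75*log(0.75/0.65) = 0.107326.
D = -0.084118 + 0.107326 = 0.0232

0.0232


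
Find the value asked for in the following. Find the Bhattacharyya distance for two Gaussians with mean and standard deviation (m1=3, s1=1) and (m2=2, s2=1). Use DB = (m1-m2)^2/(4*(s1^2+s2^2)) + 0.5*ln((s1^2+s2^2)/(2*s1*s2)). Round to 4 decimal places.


Bhattacharyya distance between two Gaussians:
DB = (m1-m2)^2/(4*(s1^2+s2^2)) + (1/2)*ln((s1^2+s2^2)/(2*s1*s2)).
(m1-m2)^2 = (1)^2 = 1.
s1^2+s2^2 = 1 + 1 = 2.
term1 = 1/8 = 0.125.
term2 = 0.5*ln(2/2.0) = 0.0.
DB = 0.125 + 0.0 = 0.1250

0.1250


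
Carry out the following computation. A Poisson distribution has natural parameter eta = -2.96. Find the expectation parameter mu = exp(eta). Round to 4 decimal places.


Expectation parameter for Poisson exponential family:
mu = exp(eta).
eta = -2.96.
mu = exp(-2.96) = 0.0518

0.0518


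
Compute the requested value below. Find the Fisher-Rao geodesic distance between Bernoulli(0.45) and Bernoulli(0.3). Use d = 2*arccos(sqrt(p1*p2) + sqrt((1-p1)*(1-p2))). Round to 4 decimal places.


Geodesic distance on Bernoulli manifold:
d(p1,p2) = 2*arccos(sqrt(p1*p2) + sqrt((1-p1)*(1-p2))).
sqrt(p1*p2) = sqrt(0.45*0.3) = 0.367423.
sqrt((1-p1)*(1-p2)) = sqrt(0.55*0.7) = 0.620484.
arg = 0.367423 + 0.620484 = 0.987907.
d = 2*arccos(0.987907) = 0.3113

0.3113


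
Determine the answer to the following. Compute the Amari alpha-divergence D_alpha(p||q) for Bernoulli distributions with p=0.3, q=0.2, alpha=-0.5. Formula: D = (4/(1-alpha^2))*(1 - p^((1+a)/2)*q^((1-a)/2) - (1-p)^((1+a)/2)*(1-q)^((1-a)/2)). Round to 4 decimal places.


Amari alpha-divergence:
D = (4/(1-alpha^2))*(1 - p^((1+a)/2)*q^((1-a)/2) - (1-p)^((1+a)/2)*(1-q)^((1-a)/2)).
alpha = -0.5, p = 0.3, q = 0.2.
e1 = (1+alpha)/2 = 0.25, e2 = (1-alpha)/2 = 0.75.
t1 = p^e1 * q^e2 = 0.3^0.25 * 0.2^0.75 = 0.221336.
t2 = (1-p)^e1 * (1-q)^e2 = 0.7^0.25 * 0.8^0.75 = 0.773735.
4/(1-alpha^2) = 5.333333.
D = 5.333333*(1 - 0.221336 - 0.773735) = 0.0263

0.0263


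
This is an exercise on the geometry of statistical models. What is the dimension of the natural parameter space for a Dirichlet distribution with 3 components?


Exponential family dimension calculation:
Dirichlet with 3 components has 3 natural parameters.

3


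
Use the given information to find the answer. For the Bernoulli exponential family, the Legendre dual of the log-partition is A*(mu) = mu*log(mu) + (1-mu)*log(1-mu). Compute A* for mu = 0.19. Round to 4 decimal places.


Legendre transform for Bernoulli:
A*(mu) = mu*log(mu) + (1-mu)*log(1-mu).
mu = 0.19, 1-mu = 0.81.
mu*log(mu) = 0.19*log(0.19) = -0.315539.
(1-mu)*log(1-mu) = 0.81*log(0.81) = -0.170684.
A* = -0.315539 + -0.170684 = -0.4862

-0.4862


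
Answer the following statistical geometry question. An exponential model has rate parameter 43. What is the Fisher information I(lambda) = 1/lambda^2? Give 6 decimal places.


Fisher information for exponential: I(lambda) = 1/lambda^2.
lambda = 43, lambda^2 = 1849.
I = 1/1849 = 0.000541

0.000541


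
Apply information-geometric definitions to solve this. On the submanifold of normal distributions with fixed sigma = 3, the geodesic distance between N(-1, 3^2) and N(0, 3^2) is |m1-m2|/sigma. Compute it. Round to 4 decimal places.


On the fixed-variance normal subfamily, geodesic distance = |m1-m2|/sigma.
|-1 - 0| = 1.
sigma = 3.
d = 1/3 = 0.3333

0.3333


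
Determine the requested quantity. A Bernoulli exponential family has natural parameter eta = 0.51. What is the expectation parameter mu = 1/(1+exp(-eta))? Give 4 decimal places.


Dual coordinate (expectation parameter) for Bernoulli:
mu = 1/(1+exp(-eta)).
eta = 0.51.
exp(-eta) = exp(-0.51) = 0.600496.
mu = 1/(1+0.600496) = 0.6248

0.6248
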